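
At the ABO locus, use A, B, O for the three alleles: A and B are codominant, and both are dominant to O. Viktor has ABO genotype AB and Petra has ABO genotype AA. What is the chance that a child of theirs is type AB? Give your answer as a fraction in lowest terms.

ABO cross AB × AA → offspring phenotypes: 1/2 A, 1/2 AB.
So P(type AB) = 1/2.

1/2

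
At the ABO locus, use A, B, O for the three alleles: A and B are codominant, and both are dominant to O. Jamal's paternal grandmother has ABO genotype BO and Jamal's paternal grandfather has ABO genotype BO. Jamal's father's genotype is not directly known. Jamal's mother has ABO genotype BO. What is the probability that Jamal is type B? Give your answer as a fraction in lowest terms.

3/4

Jamal's father's ABO genotype from BO × BO: 1/4 BB, 1/2 BO, 1/4 OO.
Crossing each possibility with the mother BO and summing P(type B): 1/4·1 + 1/2·3/4 + 1/4·1/2 = 3/4.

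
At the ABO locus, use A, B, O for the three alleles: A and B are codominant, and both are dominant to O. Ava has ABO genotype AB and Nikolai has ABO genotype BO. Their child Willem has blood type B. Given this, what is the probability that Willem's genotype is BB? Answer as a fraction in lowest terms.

Cross AB × BO → 1/4 AB, 1/4 AO, 1/4 BB, 1/4 BO.
Type-B genotypes among offspring: BB (1/4), BO (1/4); total 1/2.
P(BB | type B) = (1/4) / (1/2) = 1/2.

1/2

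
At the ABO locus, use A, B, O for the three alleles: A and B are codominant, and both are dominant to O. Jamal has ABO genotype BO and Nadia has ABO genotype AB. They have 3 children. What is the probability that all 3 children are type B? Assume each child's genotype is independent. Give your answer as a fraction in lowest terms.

1/8

ABO cross BO × AB → 1/4 A, 1/2 B, 1/4 AB.
So P(type B) = 1/2 per child.
All 3 independent: (1/2)^3 = 1/8.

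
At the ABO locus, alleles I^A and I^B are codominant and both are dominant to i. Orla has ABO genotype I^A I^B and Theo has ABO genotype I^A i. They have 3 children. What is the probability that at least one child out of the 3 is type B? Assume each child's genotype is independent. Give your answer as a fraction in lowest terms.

ABO cross I^A I^B × I^A i → 1/2 A, 1/4 B, 1/4 AB.
So P(type B) = 1/4 per child.
P(none) = (3/4)^3 = 27/64; P(at least one) = 1 − 27/64 = 37/64.

37/64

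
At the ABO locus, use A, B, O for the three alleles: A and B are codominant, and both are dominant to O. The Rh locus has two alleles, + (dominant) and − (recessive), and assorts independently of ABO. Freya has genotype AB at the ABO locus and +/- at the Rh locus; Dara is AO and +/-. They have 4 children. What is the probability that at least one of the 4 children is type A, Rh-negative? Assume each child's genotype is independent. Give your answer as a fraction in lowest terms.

ABO cross AB × AO → 1/2 A, 1/4 B, 1/4 AB.
Rh cross +/- × +/- → 3/4 Rh+, 1/4 Rh-; so P(type A, Rh-negative) = 1/2 × 1/4 = 1/8 per child.
P(none) = (7/8)^4 = 2401/4096; P(at least one) = 1 − 2401/4096 = 1695/4096.

1695/4096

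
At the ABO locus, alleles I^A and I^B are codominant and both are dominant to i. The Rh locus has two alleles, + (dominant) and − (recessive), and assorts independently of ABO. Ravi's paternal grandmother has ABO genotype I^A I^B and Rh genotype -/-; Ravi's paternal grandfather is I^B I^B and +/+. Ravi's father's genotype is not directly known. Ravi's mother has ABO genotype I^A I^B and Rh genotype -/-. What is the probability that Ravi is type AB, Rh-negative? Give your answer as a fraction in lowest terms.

Ravi's father's ABO genotype from I^A I^B × I^B I^B: 1/2 I^A I^B, 1/2 I^B I^B.
Crossing each possibility with the mother I^A I^B and summing P(type AB): 1/2·1/2 + 1/2·1/2 = 1/2.
Similarly for Rh via the father's Rh distribution: P(Rh-) = 1/2.
Independent loci: 1/2 × 1/2 = 1/4.

1/4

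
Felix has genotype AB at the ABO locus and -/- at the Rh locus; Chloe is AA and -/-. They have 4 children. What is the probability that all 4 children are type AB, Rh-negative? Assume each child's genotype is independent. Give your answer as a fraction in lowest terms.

ABO cross AB × AA → 1/2 A, 1/2 AB.
Rh cross -/- × -/- → 1 Rh-; so P(type AB, Rh-negative) = 1/2 × 1 = 1/2 per child.
All 4 independent: (1/2)^4 = 1/16.

1/16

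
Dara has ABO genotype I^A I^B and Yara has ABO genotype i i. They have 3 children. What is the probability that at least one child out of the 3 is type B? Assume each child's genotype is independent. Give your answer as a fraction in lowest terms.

ABO cross I^A I^B × i i → 1/2 A, 1/2 B.
So P(type B) = 1/2 per child.
P(none) = (1/2)^3 = 1/8; P(at least one) = 1 − 1/8 = 7/8.

7/8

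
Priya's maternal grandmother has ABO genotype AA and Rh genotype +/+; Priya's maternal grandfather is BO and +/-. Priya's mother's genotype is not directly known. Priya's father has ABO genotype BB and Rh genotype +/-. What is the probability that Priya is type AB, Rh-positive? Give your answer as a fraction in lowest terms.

7/16

Priya's mother's ABO genotype from AA × BO: 1/2 AB, 1/2 AO.
Crossing each possibility with the father BB and summing P(type AB): 1/2·1/2 + 1/2·1/2 = 1/2.
Similarly for Rh via the mother's Rh distribution: P(Rh+) = 7/8.
Independent loci: 1/2 × 7/8 = 7/16.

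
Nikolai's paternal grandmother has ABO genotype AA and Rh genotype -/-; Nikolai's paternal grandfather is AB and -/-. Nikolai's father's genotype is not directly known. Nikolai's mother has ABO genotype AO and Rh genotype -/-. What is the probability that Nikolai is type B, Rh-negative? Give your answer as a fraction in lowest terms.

1/8

Nikolai's father's ABO genotype from AA × AB: 1/2 AA, 1/2 AB.
Crossing each possibility with the mother AO and summing P(type B): 1/2·0 + 1/2·1/4 = 1/8.
Similarly for Rh via the father's Rh distribution: P(Rh-) = 1.
Independent loci: 1/8 × 1 = 1/8.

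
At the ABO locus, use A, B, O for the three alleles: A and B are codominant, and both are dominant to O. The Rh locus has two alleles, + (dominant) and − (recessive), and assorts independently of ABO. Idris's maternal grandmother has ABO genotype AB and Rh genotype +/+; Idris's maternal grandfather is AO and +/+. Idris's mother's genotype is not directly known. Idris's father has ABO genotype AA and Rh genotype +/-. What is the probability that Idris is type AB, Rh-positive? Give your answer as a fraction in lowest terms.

1/4

Idris's mother's ABO genotype from AB × AO: 1/4 AA, 1/4 AB, 1/4 AO, 1/4 BO.
Crossing each possibility with the father AA and summing P(type AB): 1/4·0 + 1/4·1/2 + 1/4·0 + 1/4·1/2 = 1/4.
Similarly for Rh via the mother's Rh distribution: P(Rh+) = 1.
Independent loci: 1/4 × 1 = 1/4.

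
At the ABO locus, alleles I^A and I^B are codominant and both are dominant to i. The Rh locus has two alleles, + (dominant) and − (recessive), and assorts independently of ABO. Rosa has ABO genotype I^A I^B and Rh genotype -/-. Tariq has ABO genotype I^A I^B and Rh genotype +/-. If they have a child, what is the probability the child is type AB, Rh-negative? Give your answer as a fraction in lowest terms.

1/4

ABO cross I^A I^B × I^A I^B → offspring phenotypes: 1/4 A, 1/4 B, 1/2 AB.
Rh cross -/- × +/- → 1/2 Rh+, 1/2 Rh-.
Independent loci: P(type AB, Rh-negative) = 1/2 × 1/2 = 1/4.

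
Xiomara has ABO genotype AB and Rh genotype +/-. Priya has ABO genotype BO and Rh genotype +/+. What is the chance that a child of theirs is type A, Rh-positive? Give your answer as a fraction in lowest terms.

ABO cross AB × BO → offspring phenotypes: 1/4 A, 1/2 B, 1/4 AB.
Rh cross +/- × +/+ → 1 Rh+.
Independent loci: P(type A, Rh-positive) = 1/4 × 1 = 1/4.

1/4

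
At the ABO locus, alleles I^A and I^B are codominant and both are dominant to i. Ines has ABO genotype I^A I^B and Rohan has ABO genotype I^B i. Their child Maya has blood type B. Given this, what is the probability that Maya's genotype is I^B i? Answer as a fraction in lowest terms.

Cross I^A I^B × I^B i → 1/4 I^A I^B, 1/4 I^A i, 1/4 I^B I^B, 1/4 I^B i.
Type-B genotypes among offspring: I^B I^B (1/4), I^B i (1/4); total 1/2.
P(I^B i | type B) = (1/4) / (1/2) = 1/2.

1/2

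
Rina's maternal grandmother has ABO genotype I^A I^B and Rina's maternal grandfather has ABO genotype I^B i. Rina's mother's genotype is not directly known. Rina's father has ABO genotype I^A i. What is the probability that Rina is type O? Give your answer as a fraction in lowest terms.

1/8

Rina's mother's ABO genotype from I^A I^B × I^B i: 1/4 I^A I^B, 1/4 I^A i, 1/4 I^B I^B, 1/4 I^B i.
Crossing each possibility with the father I^A i and summing P(type O): 1/4·0 + 1/4·1/4 + 1/4·0 + 1/4·1/4 = 1/8.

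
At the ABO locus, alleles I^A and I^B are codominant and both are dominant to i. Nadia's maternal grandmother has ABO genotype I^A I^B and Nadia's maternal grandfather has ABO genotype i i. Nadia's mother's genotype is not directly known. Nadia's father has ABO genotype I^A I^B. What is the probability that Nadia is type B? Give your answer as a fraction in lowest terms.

3/8

Nadia's mother's ABO genotype from I^A I^B × i i: 1/2 I^A i, 1/2 I^B i.
Crossing each possibility with the father I^A I^B and summing P(type B): 1/2·1/4 + 1/2·1/2 = 3/8.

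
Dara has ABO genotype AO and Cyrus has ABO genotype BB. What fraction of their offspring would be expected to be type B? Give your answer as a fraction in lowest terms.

1/2

ABO cross AO × BB → offspring phenotypes: 1/2 B, 1/2 AB.
So P(type B) = 1/2.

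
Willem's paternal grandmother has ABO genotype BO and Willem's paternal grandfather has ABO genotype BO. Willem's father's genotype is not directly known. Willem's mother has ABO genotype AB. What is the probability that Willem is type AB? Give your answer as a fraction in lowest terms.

Willem's father's ABO genotype from BO × BO: 1/4 BB, 1/2 BO, 1/4 OO.
Crossing each possibility with the mother AB and summing P(type AB): 1/4·1/2 + 1/2·1/4 + 1/4·0 = 1/4.

1/4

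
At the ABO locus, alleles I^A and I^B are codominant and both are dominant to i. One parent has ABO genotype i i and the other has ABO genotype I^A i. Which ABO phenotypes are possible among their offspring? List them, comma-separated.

O, A

Gametes from i i × I^A i give offspring ABO genotypes I^A i, i i, i.e. phenotypes O, A.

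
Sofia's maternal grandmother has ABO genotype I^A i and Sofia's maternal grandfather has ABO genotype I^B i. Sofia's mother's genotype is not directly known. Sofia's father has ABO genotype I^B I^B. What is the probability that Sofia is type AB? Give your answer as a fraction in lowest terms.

Sofia's mother's ABO genotype from I^A i × I^B i: 1/4 I^A I^B, 1/4 I^A i, 1/4 I^B i, 1/4 i i.
Crossing each possibility with the father I^B I^B and summing P(type AB): 1/4·1/2 + 1/4·1/2 + 1/4·0 + 1/4·0 = 1/4.

1/4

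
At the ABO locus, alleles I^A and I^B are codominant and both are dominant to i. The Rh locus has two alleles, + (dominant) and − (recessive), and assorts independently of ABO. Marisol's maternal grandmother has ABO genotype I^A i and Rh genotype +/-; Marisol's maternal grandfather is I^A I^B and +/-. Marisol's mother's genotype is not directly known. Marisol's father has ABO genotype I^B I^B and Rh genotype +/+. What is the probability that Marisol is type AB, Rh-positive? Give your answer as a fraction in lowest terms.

1/2

Marisol's mother's ABO genotype from I^A i × I^A I^B: 1/4 I^A I^A, 1/4 I^A I^B, 1/4 I^A i, 1/4 I^B i.
Crossing each possibility with the father I^B I^B and summing P(type AB): 1/4·1 + 1/4·1/2 + 1/4·1/2 + 1/4·0 = 1/2.
Similarly for Rh via the mother's Rh distribution: P(Rh+) = 1.
Independent loci: 1/2 × 1 = 1/2.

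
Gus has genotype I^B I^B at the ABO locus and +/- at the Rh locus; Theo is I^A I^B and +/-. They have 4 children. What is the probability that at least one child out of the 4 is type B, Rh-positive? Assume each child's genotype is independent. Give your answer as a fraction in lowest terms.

3471/4096

ABO cross I^B I^B × I^A I^B → 1/2 B, 1/2 AB.
Rh cross +/- × +/- → 3/4 Rh+, 1/4 Rh-; so P(type B, Rh-positive) = 1/2 × 3/4 = 3/8 per child.
P(none) = (5/8)^4 = 625/4096; P(at least one) = 1 − 625/4096 = 3471/4096.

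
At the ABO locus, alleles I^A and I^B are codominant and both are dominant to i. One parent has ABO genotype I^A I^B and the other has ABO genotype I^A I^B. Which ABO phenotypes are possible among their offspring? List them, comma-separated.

A, B, AB

Gametes from I^A I^B × I^A I^B give offspring ABO genotypes I^A I^A, I^A I^B, I^B I^B, i.e. phenotypes A, B, AB.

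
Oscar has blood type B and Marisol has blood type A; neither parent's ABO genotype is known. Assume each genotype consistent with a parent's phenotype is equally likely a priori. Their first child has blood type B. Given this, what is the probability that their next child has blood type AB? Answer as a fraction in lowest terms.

Possible genotypes: Oscar ∈ {BB, BO}; Marisol ∈ {AA, AO}.
Weight each parental genotype pair by prior × P(type-B child):
  BB × AO: posterior weight 2/3; P(next child type AB) = 1/2.
  BO × AO: posterior weight 1/3; P(next child type AB) = 1/4.
Weighted sum = 5/12.

5/12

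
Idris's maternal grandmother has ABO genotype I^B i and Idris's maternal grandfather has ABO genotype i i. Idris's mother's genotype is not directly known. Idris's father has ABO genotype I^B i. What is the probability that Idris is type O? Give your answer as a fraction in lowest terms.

Idris's mother's ABO genotype from I^B i × i i: 1/2 I^B i, 1/2 i i.
Crossing each possibility with the father I^B i and summing P(type O): 1/2·1/4 + 1/2·1/2 = 3/8.

3/8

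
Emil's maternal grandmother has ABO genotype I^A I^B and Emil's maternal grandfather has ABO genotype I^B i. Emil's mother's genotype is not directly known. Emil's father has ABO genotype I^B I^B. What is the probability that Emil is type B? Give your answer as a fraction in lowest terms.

Emil's mother's ABO genotype from I^A I^B × I^B i: 1/4 I^A I^B, 1/4 I^A i, 1/4 I^B I^B, 1/4 I^B i.
Crossing each possibility with the father I^B I^B and summing P(type B): 1/4·1/2 + 1/4·1/2 + 1/4·1 + 1/4·1 = 3/4.

3/4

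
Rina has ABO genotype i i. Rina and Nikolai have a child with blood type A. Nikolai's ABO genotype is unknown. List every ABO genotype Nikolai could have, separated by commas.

I^A I^A, I^A I^B, I^A i

For each candidate genotype of Nikolai, check whether crossing it with i i can produce every observed child phenotype.
  I^A I^A → possible child types {A} ✓
  I^A I^B → possible child types {A, B} ✓
  I^A i → possible child types {O, A} ✓
  I^B I^B → possible child types {B} ✗
  I^B i → possible child types {O, B} ✗
  i i → possible child types {O} ✗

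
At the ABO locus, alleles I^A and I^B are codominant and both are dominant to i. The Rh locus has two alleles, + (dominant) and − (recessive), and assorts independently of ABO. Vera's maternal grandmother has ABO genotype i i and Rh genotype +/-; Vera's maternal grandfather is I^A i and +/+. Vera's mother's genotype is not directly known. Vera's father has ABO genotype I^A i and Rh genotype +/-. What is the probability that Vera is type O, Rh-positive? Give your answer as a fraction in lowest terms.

21/64

Vera's mother's ABO genotype from i i × I^A i: 1/2 I^A i, 1/2 i i.
Crossing each possibility with the father I^A i and summing P(type O): 1/2·1/4 + 1/2·1/2 = 3/8.
Similarly for Rh via the mother's Rh distribution: P(Rh+) = 7/8.
Independent loci: 3/8 × 7/8 = 21/64.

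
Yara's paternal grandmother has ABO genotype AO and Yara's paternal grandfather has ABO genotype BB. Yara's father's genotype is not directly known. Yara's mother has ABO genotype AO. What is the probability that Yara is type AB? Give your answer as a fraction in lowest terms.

Yara's father's ABO genotype from AO × BB: 1/2 AB, 1/2 BO.
Crossing each possibility with the mother AO and summing P(type AB): 1/2·1/4 + 1/2·1/4 = 1/4.

1/4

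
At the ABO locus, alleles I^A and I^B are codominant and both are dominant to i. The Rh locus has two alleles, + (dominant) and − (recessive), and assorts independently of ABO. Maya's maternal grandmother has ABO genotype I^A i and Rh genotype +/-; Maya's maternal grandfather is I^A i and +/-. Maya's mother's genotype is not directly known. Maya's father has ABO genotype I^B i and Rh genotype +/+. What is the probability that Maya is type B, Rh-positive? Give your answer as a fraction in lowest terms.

Maya's mother's ABO genotype from I^A i × I^A i: 1/4 I^A I^A, 1/2 I^A i, 1/4 i i.
Crossing each possibility with the father I^B i and summing P(type B): 1/4·0 + 1/2·1/4 + 1/4·1/2 = 1/4.
Similarly for Rh via the mother's Rh distribution: P(Rh+) = 1.
Independent loci: 1/4 × 1 = 1/4.

1/4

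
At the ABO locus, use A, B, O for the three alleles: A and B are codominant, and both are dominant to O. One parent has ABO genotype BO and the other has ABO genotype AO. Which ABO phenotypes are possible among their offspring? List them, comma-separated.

Gametes from BO × AO give offspring ABO genotypes AB, AO, BO, OO, i.e. phenotypes O, A, B, AB.

O, A, B, AB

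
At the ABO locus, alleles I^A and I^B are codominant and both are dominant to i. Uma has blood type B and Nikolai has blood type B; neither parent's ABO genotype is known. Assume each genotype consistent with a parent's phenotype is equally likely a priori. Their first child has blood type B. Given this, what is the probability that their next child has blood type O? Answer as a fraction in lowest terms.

1/20

Possible genotypes: Uma ∈ {I^B I^B, I^B i}; Nikolai ∈ {I^B I^B, I^B i}.
Weight each parental genotype pair by prior × P(type-B child):
  I^B I^B × I^B I^B: posterior weight 4/15; P(next child type O) = 0.
  I^B I^B × I^B i: posterior weight 4/15; P(next child type O) = 0.
  I^B i × I^B I^B: posterior weight 4/15; P(next child type O) = 0.
  I^B i × I^B i: posterior weight 1/5; P(next child type O) = 1/4.
Weighted sum = 1/20.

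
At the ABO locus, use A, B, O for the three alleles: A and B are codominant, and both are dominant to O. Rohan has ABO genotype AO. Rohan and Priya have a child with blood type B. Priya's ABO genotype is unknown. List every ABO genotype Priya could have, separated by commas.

AB, BB, BO

For each candidate genotype of Priya, check whether crossing it with AO can produce every observed child phenotype.
  AA → possible child types {A} ✗
  AB → possible child types {A, B, AB} ✓
  AO → possible child types {O, A} ✗
  BB → possible child types {B, AB} ✓
  BO → possible child types {O, A, B, AB} ✓
  OO → possible child types {O, A} ✗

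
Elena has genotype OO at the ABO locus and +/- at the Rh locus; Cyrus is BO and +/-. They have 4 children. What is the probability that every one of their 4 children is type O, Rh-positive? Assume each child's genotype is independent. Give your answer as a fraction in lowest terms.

81/4096

ABO cross OO × BO → 1/2 O, 1/2 B.
Rh cross +/- × +/- → 3/4 Rh+, 1/4 Rh-; so P(type O, Rh-positive) = 1/2 × 3/4 = 3/8 per child.
All 4 independent: (3/8)^4 = 81/4096.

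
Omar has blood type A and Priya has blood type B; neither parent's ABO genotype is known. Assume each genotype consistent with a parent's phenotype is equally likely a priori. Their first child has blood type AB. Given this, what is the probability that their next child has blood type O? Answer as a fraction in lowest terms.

1/36

Possible genotypes: Omar ∈ {I^A I^A, I^A i}; Priya ∈ {I^B I^B, I^B i}.
Weight each parental genotype pair by prior × P(type-AB child):
  I^A I^A × I^B I^B: posterior weight 4/9; P(next child type O) = 0.
  I^A I^A × I^B i: posterior weight 2/9; P(next child type O) = 0.
  I^A i × I^B I^B: posterior weight 2/9; P(next child type O) = 0.
  I^A i × I^B i: posterior weight 1/9; P(next child type O) = 1/4.
Weighted sum = 1/36.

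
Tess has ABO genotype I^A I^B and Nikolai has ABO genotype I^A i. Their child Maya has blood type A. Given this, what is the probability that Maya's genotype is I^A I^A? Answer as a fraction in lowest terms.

Cross I^A I^B × I^A i → 1/4 I^A I^A, 1/4 I^A I^B, 1/4 I^A i, 1/4 I^B i.
Type-A genotypes among offspring: I^A I^A (1/4), I^A i (1/4); total 1/2.
P(I^A I^A | type A) = (1/4) / (1/2) = 1/2.

1/2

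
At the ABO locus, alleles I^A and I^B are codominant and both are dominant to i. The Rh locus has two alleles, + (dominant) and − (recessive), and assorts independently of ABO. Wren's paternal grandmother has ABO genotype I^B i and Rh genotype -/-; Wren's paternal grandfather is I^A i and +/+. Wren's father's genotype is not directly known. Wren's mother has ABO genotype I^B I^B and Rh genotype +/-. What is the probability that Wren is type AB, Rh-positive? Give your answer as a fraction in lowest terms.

3/16

Wren's father's ABO genotype from I^B i × I^A i: 1/4 I^A I^B, 1/4 I^A i, 1/4 I^B i, 1/4 i i.
Crossing each possibility with the mother I^B I^B and summing P(type AB): 1/4·1/2 + 1/4·1/2 + 1/4·0 + 1/4·0 = 1/4.
Similarly for Rh via the father's Rh distribution: P(Rh+) = 3/4.
Independent loci: 1/4 × 3/4 = 3/16.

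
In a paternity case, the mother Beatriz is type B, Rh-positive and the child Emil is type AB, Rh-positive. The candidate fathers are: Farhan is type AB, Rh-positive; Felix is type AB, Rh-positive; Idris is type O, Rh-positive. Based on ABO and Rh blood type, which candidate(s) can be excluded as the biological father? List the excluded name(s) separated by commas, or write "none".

Idris

A candidate is excluded only if no genotype consistent with his phenotype could produce a type AB, Rh-positive child with a type B, Rh-positive mother.
Idris (type O, Rh+): no genotype consistent with that phenotype can produce a type-AB Rh+ child with a type-B mother.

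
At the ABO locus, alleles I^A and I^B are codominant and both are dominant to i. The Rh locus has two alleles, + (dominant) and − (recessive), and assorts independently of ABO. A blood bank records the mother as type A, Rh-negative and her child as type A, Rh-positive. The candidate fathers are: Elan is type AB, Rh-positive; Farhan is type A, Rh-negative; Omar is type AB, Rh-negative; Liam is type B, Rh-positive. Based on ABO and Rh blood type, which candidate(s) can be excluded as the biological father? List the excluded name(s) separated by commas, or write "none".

Farhan, Omar

A candidate is excluded only if no genotype consistent with his phenotype could produce a type A, Rh-positive child with a type A, Rh-negative mother.
Farhan (type A, Rh-): no genotype consistent with that phenotype can produce a type-A Rh+ child with a type-A mother.
Omar (type AB, Rh-): no genotype consistent with that phenotype can produce a type-A Rh+ child with a type-A mother.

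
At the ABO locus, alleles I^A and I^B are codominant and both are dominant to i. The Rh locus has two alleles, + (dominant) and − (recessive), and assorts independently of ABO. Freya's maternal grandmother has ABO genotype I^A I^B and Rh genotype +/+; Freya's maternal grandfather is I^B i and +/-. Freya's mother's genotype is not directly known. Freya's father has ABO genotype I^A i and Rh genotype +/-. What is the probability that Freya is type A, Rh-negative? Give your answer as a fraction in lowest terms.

Freya's mother's ABO genotype from I^A I^B × I^B i: 1/4 I^A I^B, 1/4 I^A i, 1/4 I^B I^B, 1/4 I^B i.
Crossing each possibility with the father I^A i and summing P(type A): 1/4·1/2 + 1/4·3/4 + 1/4·0 + 1/4·1/4 = 3/8.
Similarly for Rh via the mother's Rh distribution: P(Rh-) = 1/8.
Independent loci: 3/8 × 1/8 = 3/64.

3/64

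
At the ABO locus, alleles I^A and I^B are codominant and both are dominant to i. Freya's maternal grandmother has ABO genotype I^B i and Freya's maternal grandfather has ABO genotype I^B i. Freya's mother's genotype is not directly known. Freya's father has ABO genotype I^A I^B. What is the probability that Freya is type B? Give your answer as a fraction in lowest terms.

1/2

Freya's mother's ABO genotype from I^B i × I^B i: 1/4 I^B I^B, 1/2 I^B i, 1/4 i i.
Crossing each possibility with the father I^A I^B and summing P(type B): 1/4·1/2 + 1/2·1/2 + 1/4·1/2 = 1/2.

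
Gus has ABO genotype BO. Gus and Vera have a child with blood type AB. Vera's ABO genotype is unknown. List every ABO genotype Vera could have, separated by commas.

For each candidate genotype of Vera, check whether crossing it with BO can produce every observed child phenotype.
  AA → possible child types {A, AB} ✓
  AB → possible child types {A, B, AB} ✓
  AO → possible child types {O, A, B, AB} ✓
  BB → possible child types {B} ✗
  BO → possible child types {O, B} ✗
  OO → possible child types {O, B} ✗

AA, AB, AO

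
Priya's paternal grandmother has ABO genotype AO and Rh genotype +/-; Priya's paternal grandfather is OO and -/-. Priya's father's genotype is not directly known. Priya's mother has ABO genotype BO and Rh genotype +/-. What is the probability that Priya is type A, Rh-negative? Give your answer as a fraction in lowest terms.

Priya's father's ABO genotype from AO × OO: 1/2 AO, 1/2 OO.
Crossing each possibility with the mother BO and summing P(type A): 1/2·1/4 + 1/2·0 = 1/8.
Similarly for Rh via the father's Rh distribution: P(Rh-) = 3/8.
Independent loci: 1/8 × 3/8 = 3/64.

3/64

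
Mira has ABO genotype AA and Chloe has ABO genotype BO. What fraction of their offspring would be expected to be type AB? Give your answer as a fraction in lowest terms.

1/2

ABO cross AA × BO → offspring phenotypes: 1/2 A, 1/2 AB.
So P(type AB) = 1/2.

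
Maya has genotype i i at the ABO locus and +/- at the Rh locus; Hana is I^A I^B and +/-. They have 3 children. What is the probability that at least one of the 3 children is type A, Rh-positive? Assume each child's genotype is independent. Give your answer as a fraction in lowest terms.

ABO cross i i × I^A I^B → 1/2 A, 1/2 B.
Rh cross +/- × +/- → 3/4 Rh+, 1/4 Rh-; so P(type A, Rh-positive) = 1/2 × 3/4 = 3/8 per child.
P(none) = (5/8)^3 = 125/512; P(at least one) = 1 − 125/512 = 387/512.

387/512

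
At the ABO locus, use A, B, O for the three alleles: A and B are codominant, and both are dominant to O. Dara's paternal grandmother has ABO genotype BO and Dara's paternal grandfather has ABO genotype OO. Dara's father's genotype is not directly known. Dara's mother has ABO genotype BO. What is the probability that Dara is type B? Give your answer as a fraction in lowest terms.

Dara's father's ABO genotype from BO × OO: 1/2 BO, 1/2 OO.
Crossing each possibility with the mother BO and summing P(type B): 1/2·3/4 + 1/2·1/2 = 5/8.

5/8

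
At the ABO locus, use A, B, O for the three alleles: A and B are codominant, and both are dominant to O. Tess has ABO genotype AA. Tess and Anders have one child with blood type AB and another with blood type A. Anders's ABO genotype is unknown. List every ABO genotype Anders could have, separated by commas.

For each candidate genotype of Anders, check whether crossing it with AA can produce every observed child phenotype.
  AA → possible child types {A} ✗
  AB → possible child types {A, AB} ✓
  AO → possible child types {A} ✗
  BB → possible child types {AB} ✗
  BO → possible child types {A, AB} ✓
  OO → possible child types {A} ✗

AB, BO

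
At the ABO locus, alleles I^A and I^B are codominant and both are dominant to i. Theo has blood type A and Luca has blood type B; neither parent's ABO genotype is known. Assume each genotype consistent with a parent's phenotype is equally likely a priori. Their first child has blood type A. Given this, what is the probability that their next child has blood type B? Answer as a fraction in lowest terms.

1/12

Possible genotypes: Theo ∈ {I^A I^A, I^A i}; Luca ∈ {I^B I^B, I^B i}.
Weight each parental genotype pair by prior × P(type-A child):
  I^A I^A × I^B i: posterior weight 2/3; P(next child type B) = 0.
  I^A i × I^B i: posterior weight 1/3; P(next child type B) = 1/4.
Weighted sum = 1/12.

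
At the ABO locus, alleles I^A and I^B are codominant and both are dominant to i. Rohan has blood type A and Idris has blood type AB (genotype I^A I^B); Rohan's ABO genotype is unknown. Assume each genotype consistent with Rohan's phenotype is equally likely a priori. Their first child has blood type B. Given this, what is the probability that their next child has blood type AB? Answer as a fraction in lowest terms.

1/4

Possible genotypes: Rohan ∈ {I^A I^A, I^A i}; Idris ∈ {I^A I^B}.
Weight each parental genotype pair by prior × P(type-B child):
  I^A i × I^A I^B: posterior weight 1; P(next child type AB) = 1/4.
Weighted sum = 1/4.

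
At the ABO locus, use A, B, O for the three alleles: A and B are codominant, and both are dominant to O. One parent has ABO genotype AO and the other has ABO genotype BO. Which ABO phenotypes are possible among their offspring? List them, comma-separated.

O, A, B, AB

Gametes from AO × BO give offspring ABO genotypes AB, AO, BO, OO, i.e. phenotypes O, A, B, AB.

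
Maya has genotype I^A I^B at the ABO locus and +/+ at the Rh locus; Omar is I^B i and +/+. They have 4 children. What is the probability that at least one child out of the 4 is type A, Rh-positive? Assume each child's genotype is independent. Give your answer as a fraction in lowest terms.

175/256

ABO cross I^A I^B × I^B i → 1/4 A, 1/2 B, 1/4 AB.
Rh cross +/+ × +/+ → 1 Rh+; so P(type A, Rh-positive) = 1/4 × 1 = 1/4 per child.
P(none) = (3/4)^4 = 81/256; P(at least one) = 1 − 81/256 = 175/256.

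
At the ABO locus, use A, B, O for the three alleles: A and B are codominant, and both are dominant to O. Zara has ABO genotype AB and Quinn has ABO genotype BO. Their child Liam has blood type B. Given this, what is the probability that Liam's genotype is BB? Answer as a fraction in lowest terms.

Cross AB × BO → 1/4 AB, 1/4 AO, 1/4 BB, 1/4 BO.
Type-B genotypes among offspring: BB (1/4), BO (1/4); total 1/2.
P(BB | type B) = (1/4) / (1/2) = 1/2.

1/2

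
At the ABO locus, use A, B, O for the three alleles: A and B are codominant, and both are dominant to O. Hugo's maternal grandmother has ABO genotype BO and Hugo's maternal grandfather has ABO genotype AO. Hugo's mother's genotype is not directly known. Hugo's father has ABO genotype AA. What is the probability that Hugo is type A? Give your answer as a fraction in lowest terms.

Hugo's mother's ABO genotype from BO × AO: 1/4 AB, 1/4 AO, 1/4 BO, 1/4 OO.
Crossing each possibility with the father AA and summing P(type A): 1/4·1/2 + 1/4·1 + 1/4·1/2 + 1/4·1 = 3/4.

3/4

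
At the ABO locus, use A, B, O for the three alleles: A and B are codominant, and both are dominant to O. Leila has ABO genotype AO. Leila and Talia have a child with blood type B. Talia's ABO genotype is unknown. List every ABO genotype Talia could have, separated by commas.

AB, BB, BO

For each candidate genotype of Talia, check whether crossing it with AO can produce every observed child phenotype.
  AA → possible child types {A} ✗
  AB → possible child types {A, B, AB} ✓
  AO → possible child types {O, A} ✗
  BB → possible child types {B, AB} ✓
  BO → possible child types {O, A, B, AB} ✓
  OO → possible child types {O, A} ✗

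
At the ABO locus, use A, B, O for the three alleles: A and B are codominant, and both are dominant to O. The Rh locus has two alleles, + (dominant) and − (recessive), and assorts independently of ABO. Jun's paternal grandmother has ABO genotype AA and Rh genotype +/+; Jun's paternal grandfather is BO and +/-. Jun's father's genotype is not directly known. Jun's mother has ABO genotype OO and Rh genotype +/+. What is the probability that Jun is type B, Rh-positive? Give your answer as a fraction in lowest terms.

Jun's father's ABO genotype from AA × BO: 1/2 AB, 1/2 AO.
Crossing each possibility with the mother OO and summing P(type B): 1/2·1/2 + 1/2·0 = 1/4.
Similarly for Rh via the father's Rh distribution: P(Rh+) = 1.
Independent loci: 1/4 × 1 = 1/4.

1/4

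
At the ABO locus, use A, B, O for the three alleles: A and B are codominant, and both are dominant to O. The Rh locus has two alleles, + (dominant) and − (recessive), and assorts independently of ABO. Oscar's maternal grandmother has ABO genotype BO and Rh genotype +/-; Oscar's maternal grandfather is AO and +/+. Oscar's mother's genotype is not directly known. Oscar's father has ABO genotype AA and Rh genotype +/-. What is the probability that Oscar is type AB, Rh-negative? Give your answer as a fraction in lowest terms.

Oscar's mother's ABO genotype from BO × AO: 1/4 AB, 1/4 AO, 1/4 BO, 1/4 OO.
Crossing each possibility with the father AA and summing P(type AB): 1/4·1/2 + 1/4·0 + 1/4·1/2 + 1/4·0 = 1/4.
Similarly for Rh via the mother's Rh distribution: P(Rh-) = 1/8.
Independent loci: 1/4 × 1/8 = 1/32.

1/32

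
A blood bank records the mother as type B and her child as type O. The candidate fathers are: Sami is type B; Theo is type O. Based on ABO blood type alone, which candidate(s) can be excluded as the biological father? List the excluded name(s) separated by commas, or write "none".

A candidate is excluded only if no genotype consistent with his phenotype could produce a type O child with a type B mother.
Every candidate has at least one consistent genotype combination, so none can be excluded.

none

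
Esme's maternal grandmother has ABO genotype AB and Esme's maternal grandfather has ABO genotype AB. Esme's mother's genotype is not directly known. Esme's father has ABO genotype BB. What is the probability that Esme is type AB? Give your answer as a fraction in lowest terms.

Esme's mother's ABO genotype from AB × AB: 1/4 AA, 1/2 AB, 1/4 BB.
Crossing each possibility with the father BB and summing P(type AB): 1/4·1 + 1/2·1/2 + 1/4·0 = 1/2.

1/2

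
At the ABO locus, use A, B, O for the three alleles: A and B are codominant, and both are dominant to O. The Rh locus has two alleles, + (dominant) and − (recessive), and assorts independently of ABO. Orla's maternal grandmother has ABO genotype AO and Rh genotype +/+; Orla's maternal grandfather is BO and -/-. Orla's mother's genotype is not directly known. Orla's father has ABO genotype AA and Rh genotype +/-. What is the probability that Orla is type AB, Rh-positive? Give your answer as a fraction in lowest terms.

3/16

Orla's mother's ABO genotype from AO × BO: 1/4 AB, 1/4 AO, 1/4 BO, 1/4 OO.
Crossing each possibility with the father AA and summing P(type AB): 1/4·1/2 + 1/4·0 + 1/4·1/2 + 1/4·0 = 1/4.
Similarly for Rh via the mother's Rh distribution: P(Rh+) = 3/4.
Independent loci: 1/4 × 3/4 = 3/16.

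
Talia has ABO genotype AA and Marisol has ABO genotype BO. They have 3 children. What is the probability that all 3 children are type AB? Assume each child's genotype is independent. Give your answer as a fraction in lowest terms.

ABO cross AA × BO → 1/2 A, 1/2 AB.
So P(type AB) = 1/2 per child.
All 3 independent: (1/2)^3 = 1/8.

1/8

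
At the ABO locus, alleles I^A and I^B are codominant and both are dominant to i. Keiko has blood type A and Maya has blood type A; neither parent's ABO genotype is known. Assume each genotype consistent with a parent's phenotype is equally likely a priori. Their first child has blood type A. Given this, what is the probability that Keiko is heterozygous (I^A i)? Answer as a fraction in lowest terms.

Possible genotypes: Keiko ∈ {I^A I^A, I^A i}; Maya ∈ {I^A I^A, I^A i}.
Weight each parental genotype pair by prior × P(type-A child):
  I^A I^A × I^A I^A: posterior weight 4/15.
  I^A I^A × I^A i: posterior weight 4/15.
  I^A i × I^A I^A: posterior weight 4/15.
  I^A i × I^A i: posterior weight 1/5.
Sum the posterior weight over pairs where Keiko is I^A i: 7/15.

7/15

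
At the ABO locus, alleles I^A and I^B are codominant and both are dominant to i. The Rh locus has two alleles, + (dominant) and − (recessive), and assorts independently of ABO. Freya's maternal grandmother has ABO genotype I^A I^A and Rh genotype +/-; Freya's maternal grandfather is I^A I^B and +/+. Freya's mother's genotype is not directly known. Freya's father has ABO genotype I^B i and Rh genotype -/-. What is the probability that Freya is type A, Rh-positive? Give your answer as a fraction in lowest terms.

9/32

Freya's mother's ABO genotype from I^A I^A × I^A I^B: 1/2 I^A I^A, 1/2 I^A I^B.
Crossing each possibility with the father I^B i and summing P(type A): 1/2·1/2 + 1/2·1/4 = 3/8.
Similarly for Rh via the mother's Rh distribution: P(Rh+) = 3/4.
Independent loci: 3/8 × 3/4 = 9/32.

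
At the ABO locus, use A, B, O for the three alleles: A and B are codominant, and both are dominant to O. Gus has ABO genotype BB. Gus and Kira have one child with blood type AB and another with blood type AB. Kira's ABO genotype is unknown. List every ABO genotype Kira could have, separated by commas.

AA, AB, AO

For each candidate genotype of Kira, check whether crossing it with BB can produce every observed child phenotype.
  AA → possible child types {AB} ✓
  AB → possible child types {B, AB} ✓
  AO → possible child types {B, AB} ✓
  BB → possible child types {B} ✗
  BO → possible child types {B} ✗
  OO → possible child types {B} ✗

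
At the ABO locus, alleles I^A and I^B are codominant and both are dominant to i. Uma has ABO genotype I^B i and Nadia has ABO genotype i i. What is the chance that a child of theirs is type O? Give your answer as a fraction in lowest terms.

ABO cross I^B i × i i → offspring phenotypes: 1/2 O, 1/2 B.
So P(type O) = 1/2.

1/2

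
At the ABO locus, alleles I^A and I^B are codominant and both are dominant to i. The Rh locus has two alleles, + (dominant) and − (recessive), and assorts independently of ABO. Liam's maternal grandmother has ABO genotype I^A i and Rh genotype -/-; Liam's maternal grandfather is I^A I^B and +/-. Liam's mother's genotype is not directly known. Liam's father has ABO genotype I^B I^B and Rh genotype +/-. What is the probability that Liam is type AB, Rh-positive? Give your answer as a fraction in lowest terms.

Liam's mother's ABO genotype from I^A i × I^A I^B: 1/4 I^A I^A, 1/4 I^A I^B, 1/4 I^A i, 1/4 I^B i.
Crossing each possibility with the father I^B I^B and summing P(type AB): 1/4·1 + 1/4·1/2 + 1/4·1/2 + 1/4·0 = 1/2.
Similarly for Rh via the mother's Rh distribution: P(Rh+) = 5/8.
Independent loci: 1/2 × 5/8 = 5/16.

5/16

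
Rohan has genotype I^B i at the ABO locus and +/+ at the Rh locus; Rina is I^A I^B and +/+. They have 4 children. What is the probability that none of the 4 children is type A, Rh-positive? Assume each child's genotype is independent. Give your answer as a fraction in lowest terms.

ABO cross I^B i × I^A I^B → 1/4 A, 1/2 B, 1/4 AB.
Rh cross +/+ × +/+ → 1 Rh+; so P(type A, Rh-positive) = 1/4 × 1 = 1/4 per child.
P(not type A, Rh-positive) = 3/4 for one child; (3/4)^4 = 81/256.

81/256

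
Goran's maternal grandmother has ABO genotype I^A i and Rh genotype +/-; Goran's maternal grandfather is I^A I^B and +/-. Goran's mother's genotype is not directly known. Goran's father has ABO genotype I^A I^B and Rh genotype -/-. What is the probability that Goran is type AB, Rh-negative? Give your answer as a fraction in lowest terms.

3/16

Goran's mother's ABO genotype from I^A i × I^A I^B: 1/4 I^A I^A, 1/4 I^A I^B, 1/4 I^A i, 1/4 I^B i.
Crossing each possibility with the father I^A I^B and summing P(type AB): 1/4·1/2 + 1/4·1/2 + 1/4·1/4 + 1/4·1/4 = 3/8.
Similarly for Rh via the mother's Rh distribution: P(Rh-) = 1/2.
Independent loci: 3/8 × 1/2 = 3/16.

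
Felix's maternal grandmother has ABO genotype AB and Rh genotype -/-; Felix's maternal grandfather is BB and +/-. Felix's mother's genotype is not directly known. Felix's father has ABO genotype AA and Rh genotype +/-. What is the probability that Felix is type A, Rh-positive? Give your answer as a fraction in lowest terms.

Felix's mother's ABO genotype from AB × BB: 1/2 AB, 1/2 BB.
Crossing each possibility with the father AA and summing P(type A): 1/2·1/2 + 1/2·0 = 1/4.
Similarly for Rh via the mother's Rh distribution: P(Rh+) = 5/8.
Independent loci: 1/4 × 5/8 = 5/32.

5/32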